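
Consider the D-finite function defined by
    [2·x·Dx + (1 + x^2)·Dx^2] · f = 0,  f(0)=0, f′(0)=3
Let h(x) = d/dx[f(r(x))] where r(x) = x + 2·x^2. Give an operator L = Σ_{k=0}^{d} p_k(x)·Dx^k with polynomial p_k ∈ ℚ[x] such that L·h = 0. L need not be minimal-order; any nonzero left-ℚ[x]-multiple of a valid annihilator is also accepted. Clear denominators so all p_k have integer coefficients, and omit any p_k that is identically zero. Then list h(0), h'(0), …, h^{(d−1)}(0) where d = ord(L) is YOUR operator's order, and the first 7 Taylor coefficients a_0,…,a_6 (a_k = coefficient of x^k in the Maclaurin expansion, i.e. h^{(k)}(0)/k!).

L = (-4 + 2·x + 16·x^2 + 48·x^3 + 48·x^4) + (1 + 4·x + x^2 + 8·x^3 + 20·x^4 + 16·x^5)·Dx  (order 1).
h: a_k = 3, 12, -3, -24, -57, -12, 165, …
ICs: h(0) = 3.

f: a_k = 0, 3, 0, -1, 0, 3/5, 0, …
Substitute x→r, Dx→(1/r')Dx; clear ⇒ L₀.
h₀' ⇒ L via d/dx closure of L₀.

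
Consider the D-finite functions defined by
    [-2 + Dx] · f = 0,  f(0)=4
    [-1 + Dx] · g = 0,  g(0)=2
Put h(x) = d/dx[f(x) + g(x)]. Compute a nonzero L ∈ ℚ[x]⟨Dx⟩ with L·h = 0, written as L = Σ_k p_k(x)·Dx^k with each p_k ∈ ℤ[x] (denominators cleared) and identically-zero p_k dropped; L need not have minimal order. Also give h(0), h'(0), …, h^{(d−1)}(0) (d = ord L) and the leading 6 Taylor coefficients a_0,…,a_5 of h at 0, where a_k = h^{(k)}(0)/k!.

L = 2 - 3·Dx + Dx^2  (order 2).
h: a_k = 10, 18, 17, 11, 65/12, 43/20, …
ICs: h(0) = 10, h′(0) = 18.

f: a_k = 4, 8, 8, 16/3, 8/3, 16/15, …
g: a_k = 2, 2, 1, 1/3, 1/12, 1/60, …
L₀ := lclm(L_f,L_g); ord L₀ ≤ 1+1.
Derive L from L₀ (diff closure).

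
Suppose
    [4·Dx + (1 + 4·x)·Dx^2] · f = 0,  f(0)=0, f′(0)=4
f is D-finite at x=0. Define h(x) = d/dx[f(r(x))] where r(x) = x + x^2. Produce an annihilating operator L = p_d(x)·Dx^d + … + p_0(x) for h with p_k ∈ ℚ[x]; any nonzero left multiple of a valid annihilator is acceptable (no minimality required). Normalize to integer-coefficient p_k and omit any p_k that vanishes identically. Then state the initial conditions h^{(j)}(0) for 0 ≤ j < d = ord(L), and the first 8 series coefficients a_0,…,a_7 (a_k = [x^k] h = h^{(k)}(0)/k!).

L = 2 + (1 + 2·x)·Dx  (order 1).
h: a_k = 4, -8, 16, -32, 64, -128, 256, -512, …
ICs: h(0) = 4.

f: a_k = 0, 4, -8, 64/3, -64, 1024/5, -2048/3, 16384/7, …
f∘r: x↦r, Dx↦Dx/r' in L_f ⇒ L₀.
Differentiate: ansatz ord ≤ ord L₀ ⇒ L.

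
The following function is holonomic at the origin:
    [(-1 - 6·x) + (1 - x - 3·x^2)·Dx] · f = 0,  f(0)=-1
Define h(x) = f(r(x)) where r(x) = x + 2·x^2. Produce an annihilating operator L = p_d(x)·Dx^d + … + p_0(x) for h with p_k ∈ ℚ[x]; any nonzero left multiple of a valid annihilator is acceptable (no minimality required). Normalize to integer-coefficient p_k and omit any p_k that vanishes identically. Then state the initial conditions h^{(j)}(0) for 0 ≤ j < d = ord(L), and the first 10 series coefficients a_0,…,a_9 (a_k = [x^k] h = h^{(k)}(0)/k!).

L = (1 + 10·x + 36·x^2 + 48·x^3) + (-1 + x + 5·x^2 + 12·x^3 + 12·x^4)·Dx  (order 1).
h: a_k = -1, -1, -6, -23, -77, -276, -1009, -3589, -12870, -46235, …
ICs: h(0) = -1.

f: a_k = -1, -1, -4, -7, -19, -40, -97, -217, -508, -1159, …
f∘r: x↦r, Dx↦Dx/r' in L_f ⇒ L₀.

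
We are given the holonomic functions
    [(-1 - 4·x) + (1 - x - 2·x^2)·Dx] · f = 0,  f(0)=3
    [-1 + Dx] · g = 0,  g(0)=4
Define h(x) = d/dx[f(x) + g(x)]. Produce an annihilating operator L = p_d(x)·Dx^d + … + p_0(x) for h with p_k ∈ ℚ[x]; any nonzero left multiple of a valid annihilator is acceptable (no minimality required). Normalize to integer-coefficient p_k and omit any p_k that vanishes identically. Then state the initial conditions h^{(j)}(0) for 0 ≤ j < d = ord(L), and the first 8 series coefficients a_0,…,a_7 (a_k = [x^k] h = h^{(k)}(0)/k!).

L = (24 + 138·x + 144·x^2 + 240·x^3 + 48·x^4) + (-29 - 142·x - 155·x^2 - 200·x^3 + 20·x^4 + 16·x^5)·Dx + (5 + 4·x + 11·x^2 - 40·x^3 - 68·x^4 - 16·x^5)·Dx^2  (order 2).
h: a_k = 7, 22, 47, 398/3, 1891/6, 23221/30, 321301/180, 5171041/1260, …
ICs: h(0) = 7, h′(0) = 22.

f: a_k = 3, 3, 9, 15, 33, 63, 129, 255, …
g: a_k = 4, 4, 2, 2/3, 1/6, 1/30, 1/180, 1/1260, …
L₀ := lclm(L_f,L_g); ord L₀ ≤ 1+1.
Derive L from L₀ (diff closure).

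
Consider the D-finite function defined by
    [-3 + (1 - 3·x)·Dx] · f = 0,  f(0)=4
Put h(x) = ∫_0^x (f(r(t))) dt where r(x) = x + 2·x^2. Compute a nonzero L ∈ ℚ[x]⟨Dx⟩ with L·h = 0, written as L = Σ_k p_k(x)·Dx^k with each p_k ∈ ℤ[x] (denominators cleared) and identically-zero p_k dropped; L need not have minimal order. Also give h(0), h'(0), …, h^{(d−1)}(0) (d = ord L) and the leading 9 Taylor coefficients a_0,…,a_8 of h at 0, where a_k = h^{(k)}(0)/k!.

f: a_k = 4, 12, 36, 108, 324, 972, 2916, 8748, 26244, …
Change of var in L_f (x↦r) gives L₀.
Integrate: L := L₀·Dx.
L = (3 + 12·x)·Dx + (-1 + 3·x + 6·x^2)·Dx^2  (order 2).
h: a_k = 0, 4, 6, 20, 63, 1116/5, 810, 21276/7, 23247/2, …
ICs: h(0) = 0, h′(0) = 4.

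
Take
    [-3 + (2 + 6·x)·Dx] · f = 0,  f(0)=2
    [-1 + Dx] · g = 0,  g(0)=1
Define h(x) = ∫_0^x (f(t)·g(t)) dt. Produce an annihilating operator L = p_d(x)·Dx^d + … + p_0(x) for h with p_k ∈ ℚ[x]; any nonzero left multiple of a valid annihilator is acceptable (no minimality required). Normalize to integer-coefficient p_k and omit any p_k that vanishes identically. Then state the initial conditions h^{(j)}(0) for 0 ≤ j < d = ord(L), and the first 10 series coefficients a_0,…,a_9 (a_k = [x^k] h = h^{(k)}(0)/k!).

f: a_k = 2, 3, -9/4, 27/8, -405/64, 1701/128, -15309/512, 72171/1024, -2814669/16384, 14073345/32768, …
g: a_k = 1, 1, 1/2, 1/6, 1/24, 1/120, 1/720, 1/5040, 1/40320, 1/362880, …
f·g: L₀ = L_f ⊗_s L_g, ord ≤ 1·1.
∫: right-multiply L₀ by Dx.
L = (-5 - 6·x)·Dx + (2 + 6·x)·Dx^2  (order 2).
h: a_k = 0, 2, 5/2, 7/12, 71/96, -671/960, 16157/11520, -12691/4608, 14933039/2580480, -589833983/46448640, …
ICs: h(0) = 0, h′(0) = 2.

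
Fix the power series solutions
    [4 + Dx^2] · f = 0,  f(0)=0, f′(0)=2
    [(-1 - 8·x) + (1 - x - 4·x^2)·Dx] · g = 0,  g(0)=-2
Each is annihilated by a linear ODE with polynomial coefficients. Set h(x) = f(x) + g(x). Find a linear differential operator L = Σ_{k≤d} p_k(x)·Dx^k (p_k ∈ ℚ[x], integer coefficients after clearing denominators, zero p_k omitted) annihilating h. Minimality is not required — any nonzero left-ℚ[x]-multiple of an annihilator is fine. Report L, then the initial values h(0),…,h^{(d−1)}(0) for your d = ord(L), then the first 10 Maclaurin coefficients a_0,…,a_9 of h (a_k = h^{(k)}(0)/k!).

L = (-116 - 1008·x - 968·x^2 - 2688·x^3 - 640·x^4 - 1024·x^5) + (28 + 4·x - 8·x^2 - 200·x^3 - 480·x^4 - 384·x^5 - 512·x^6)·Dx + (-29 - 252·x - 242·x^2 - 672·x^3 - 160·x^4 - 256·x^5)·Dx^2 + (7 + x - 2·x^2 - 50·x^3 - 120·x^4 - 96·x^5 - 128·x^6)·Dx^3  (order 3).
h: a_k = -2, 0, -10, -58/3, -58, -1946/15, -362, -277838/315, -2330, -16607426/2835, …
ICs: h(0) = -2, h′(0) = 0, h′′(0) = -20.

f: a_k = 0, 2, 0, -4/3, 0, 4/15, 0, -8/315, 0, 4/2835, …
g: a_k = -2, -2, -10, -18, -58, -130, -362, -882, -2330, -5858, …
h₀=f+g: left-lcm gives L₀, ord ≤ 3.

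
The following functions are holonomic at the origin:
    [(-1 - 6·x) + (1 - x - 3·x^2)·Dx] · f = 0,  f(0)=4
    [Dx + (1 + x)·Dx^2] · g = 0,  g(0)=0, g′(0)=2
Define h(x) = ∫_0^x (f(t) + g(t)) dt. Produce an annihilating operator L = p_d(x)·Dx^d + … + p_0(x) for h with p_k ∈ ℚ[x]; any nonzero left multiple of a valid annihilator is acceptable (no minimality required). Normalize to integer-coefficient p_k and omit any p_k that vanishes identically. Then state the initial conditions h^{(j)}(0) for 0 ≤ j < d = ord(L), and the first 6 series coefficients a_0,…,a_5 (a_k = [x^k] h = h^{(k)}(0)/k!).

L = (58 + 350·x + 636·x^2 + 756·x^3 + 324·x^4)·Dx^2 + (40 + 364·x + 976·x^2 + 1632·x^3 + 1530·x^4 + 540·x^5)·Dx^3 + (-9 - 31·x - 27·x^2 + 115·x^3 + 345·x^4 + 333·x^5 + 108·x^6)·Dx^4  (order 4).
h: a_k = 0, 4, 3, 5, 43/6, 151/10, …
ICs: h(0) = 0, h′(0) = 4, h′′(0) = 6, h′′′(0) = 30.

f: a_k = 4, 4, 16, 28, 76, 160, …
g: a_k = 0, 2, -1, 2/3, -1/2, 2/5, …
Weyl lclm of L_f,L_g ⇒ L₀ (ord ≤ 3).
h=∫h₀ ⇒ L = L₀·Dx.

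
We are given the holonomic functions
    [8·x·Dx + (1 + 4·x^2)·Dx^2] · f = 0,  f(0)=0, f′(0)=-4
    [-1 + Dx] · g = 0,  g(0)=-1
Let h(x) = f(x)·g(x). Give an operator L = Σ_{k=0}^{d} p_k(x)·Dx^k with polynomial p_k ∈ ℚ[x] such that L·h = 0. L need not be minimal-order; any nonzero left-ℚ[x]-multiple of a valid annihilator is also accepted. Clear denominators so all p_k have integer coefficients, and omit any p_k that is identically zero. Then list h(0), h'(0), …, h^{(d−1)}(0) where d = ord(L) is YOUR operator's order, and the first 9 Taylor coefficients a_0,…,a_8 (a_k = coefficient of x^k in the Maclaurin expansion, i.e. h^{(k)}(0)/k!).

f: a_k = 0, -4, 0, 16/3, 0, -64/5, 0, 256/7, 0, …
g: a_k = -1, -1, -1/2, -1/6, -1/24, -1/120, -1/720, -1/5040, -1/40320, …
f·g: L₀ = L_f ⊗_s L_g, ord ≤ 2·1.
L = (1 - 8·x + 4·x^2) + (-2 + 8·x - 8·x^2)·Dx + (1 + 4·x^2)·Dx^2  (order 2).
h: a_k = 0, 4, 4, -10/3, -14/3, 103/10, 215/18, -12763/420, -43447/1260, …
ICs: h(0) = 0, h′(0) = 4.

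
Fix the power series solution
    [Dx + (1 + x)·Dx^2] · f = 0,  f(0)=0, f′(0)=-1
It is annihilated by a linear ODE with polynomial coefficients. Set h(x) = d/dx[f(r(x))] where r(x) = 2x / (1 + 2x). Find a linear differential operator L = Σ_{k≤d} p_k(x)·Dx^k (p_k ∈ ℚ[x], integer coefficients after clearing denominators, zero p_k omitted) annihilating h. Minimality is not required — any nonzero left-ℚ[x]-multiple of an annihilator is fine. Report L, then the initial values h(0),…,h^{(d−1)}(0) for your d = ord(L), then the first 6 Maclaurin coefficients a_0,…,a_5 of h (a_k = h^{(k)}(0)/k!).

f: a_k = 0, -1, 1/2, -1/3, 1/4, -1/5, …
f∘r: x↦r, Dx↦Dx/r' in L_f ⇒ L₀.
Differentiate: ansatz ord ≤ ord L₀ ⇒ L.
L = (6 + 16·x) + (1 + 6·x + 8·x^2)·Dx  (order 1).
h: a_k = -2, 12, -56, 240, -992, 4032, …
ICs: h(0) = -2.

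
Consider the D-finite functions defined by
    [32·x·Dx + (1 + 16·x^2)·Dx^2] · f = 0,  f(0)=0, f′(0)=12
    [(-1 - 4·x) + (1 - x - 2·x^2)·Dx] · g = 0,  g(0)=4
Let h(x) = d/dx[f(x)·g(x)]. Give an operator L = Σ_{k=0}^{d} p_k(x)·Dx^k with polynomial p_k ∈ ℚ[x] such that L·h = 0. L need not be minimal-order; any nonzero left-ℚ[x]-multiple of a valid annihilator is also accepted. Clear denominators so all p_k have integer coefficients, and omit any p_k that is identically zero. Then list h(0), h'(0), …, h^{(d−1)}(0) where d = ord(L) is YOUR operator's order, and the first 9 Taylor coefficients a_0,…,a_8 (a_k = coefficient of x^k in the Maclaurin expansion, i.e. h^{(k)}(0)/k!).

f: a_k = 0, 12, 0, -64, 0, 3072/5, 0, -49152/7, 0, …
g: a_k = 4, 4, 12, 20, 44, 84, 172, 340, 684, …
f·g: L₀ = L_f ⊗_s L_g, ord ≤ 2·1.
h₀' ⇒ L via d/dx closure of L₀.
L = (-36 + 2880·x^2 + 6144·x^3 + 18432·x^4) + (11 + 60·x - 144·x^2 - 64·x^3 + 6144·x^4 + 12288·x^5)·Dx + (-1 - 7·x - 54·x^2 - 48·x^3 - 512·x^4 + 1024·x^5 + 1536·x^6)·Dx^2  (order 2).
h: a_k = 48, 96, -336, -64, 11088, 65568/5, -751312/5, -957312/7, 91191984/35, …
ICs: h(0) = 48, h′(0) = 96.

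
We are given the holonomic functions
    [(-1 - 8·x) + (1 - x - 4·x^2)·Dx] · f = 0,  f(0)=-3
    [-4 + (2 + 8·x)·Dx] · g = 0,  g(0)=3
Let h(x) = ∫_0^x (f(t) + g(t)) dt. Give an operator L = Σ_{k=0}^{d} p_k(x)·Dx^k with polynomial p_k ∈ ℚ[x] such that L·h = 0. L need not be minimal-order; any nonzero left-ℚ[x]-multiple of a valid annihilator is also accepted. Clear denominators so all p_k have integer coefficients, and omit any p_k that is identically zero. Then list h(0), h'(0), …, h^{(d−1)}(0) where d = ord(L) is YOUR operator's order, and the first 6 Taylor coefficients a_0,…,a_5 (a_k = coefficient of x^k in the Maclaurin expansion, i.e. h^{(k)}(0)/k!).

L = (-24 - 156·x - 336·x^2 - 640·x^3)·Dx + (14 + 96·x + 420·x^2 + 1184·x^3 + 1600·x^4)·Dx^2 + (1 - 11·x - 90·x^2 - 24·x^3 + 544·x^4 + 640·x^5)·Dx^3  (order 3).
h: a_k = 0, 0, 3/2, -7, -15/4, -117/5, …
ICs: h(0) = 0, h′(0) = 0, h′′(0) = 3.

f: a_k = -3, -3, -15, -27, -87, -195, …
g: a_k = 3, 6, -6, 12, -30, 84, …
L₀ := lclm(L_f,L_g); ord L₀ ≤ 1+1.
∫: right-multiply L₀ by Dx.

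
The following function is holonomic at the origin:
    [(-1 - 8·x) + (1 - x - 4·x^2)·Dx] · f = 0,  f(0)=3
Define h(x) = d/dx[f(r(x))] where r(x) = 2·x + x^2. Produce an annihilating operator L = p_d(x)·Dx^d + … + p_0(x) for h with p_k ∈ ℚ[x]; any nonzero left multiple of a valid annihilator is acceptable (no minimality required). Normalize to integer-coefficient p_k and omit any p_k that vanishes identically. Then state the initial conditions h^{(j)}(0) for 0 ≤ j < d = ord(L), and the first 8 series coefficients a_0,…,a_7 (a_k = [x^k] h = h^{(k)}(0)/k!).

f: a_k = 3, 3, 15, 27, 87, 195, 543, 1323, …
Substitute x→r, Dx→(1/r')Dx; clear ⇒ L₀.
Derive L from L₀ (diff closure).
L = (21 + 150·x + 987·x^2 + 2192·x^3 + 2148·x^4 + 960·x^5 + 160·x^6) + (-1 - 15·x + 27·x^2 + 345·x^3 + 700·x^4 + 588·x^5 + 224·x^6 + 32·x^7)·Dx  (order 1).
h: a_k = 6, 126, 828, 6924, 45930, 314802, 2029272, 13005048, …
ICs: h(0) = 6.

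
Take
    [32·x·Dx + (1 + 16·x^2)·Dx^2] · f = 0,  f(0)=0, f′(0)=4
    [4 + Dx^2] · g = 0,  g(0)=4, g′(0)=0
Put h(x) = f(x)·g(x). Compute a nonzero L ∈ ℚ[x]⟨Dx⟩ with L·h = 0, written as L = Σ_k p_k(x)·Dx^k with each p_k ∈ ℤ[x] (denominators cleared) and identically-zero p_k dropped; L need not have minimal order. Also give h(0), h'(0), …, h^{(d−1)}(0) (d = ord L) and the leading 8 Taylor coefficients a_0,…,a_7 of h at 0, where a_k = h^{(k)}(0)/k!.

L = (1360 + 60416·x^2 + 106496·x^4 + 262144·x^6 + 1048576·x^8) + (2304·x + 45056·x^3 + 196608·x^5 + 1048576·x^7)·Dx + (360 + 15872·x^2 + 36864·x^4 + 131072·x^6 + 524288·x^8)·Dx^2 + (576·x + 11264·x^3 + 49152·x^5 + 262144·x^7)·Dx^3 + (5 + 192·x^2 + 2560·x^4 + 16384·x^6 + 65536·x^8)·Dx^4  (order 4).
h: a_k = 0, 16, 0, -352/3, 0, 15008/15, 0, -3483584/315, …
ICs: h(0) = 0, h′(0) = 16, h′′(0) = 0, h′′′(0) = -704.

f: a_k = 0, 4, 0, -64/3, 0, 1024/5, 0, -16384/7, …
g: a_k = 4, 0, -8, 0, 8/3, 0, -16/45, 0, …
Sym-product of L_f,L_g gives L₀ (≤ ord 4).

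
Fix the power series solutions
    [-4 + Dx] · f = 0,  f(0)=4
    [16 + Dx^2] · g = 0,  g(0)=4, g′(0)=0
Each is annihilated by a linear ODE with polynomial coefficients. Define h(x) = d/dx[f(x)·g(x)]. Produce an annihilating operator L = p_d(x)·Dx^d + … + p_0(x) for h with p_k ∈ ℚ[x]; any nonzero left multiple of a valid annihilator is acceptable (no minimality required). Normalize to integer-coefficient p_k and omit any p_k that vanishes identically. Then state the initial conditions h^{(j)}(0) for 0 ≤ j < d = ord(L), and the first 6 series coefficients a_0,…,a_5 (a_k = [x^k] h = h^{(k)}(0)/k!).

f: a_k = 4, 16, 32, 128/3, 128/3, 512/15, …
g: a_k = 4, 0, -32, 0, 128/3, 0, …
h₀=f·g: eliminate ⇒ L₀, order ≤ 1·2.
Differentiate: ansatz ord ≤ ord L₀ ⇒ L.
L = 32 - 8·Dx + Dx^2  (order 2).
h: a_k = 64, 0, -1024, -8192/3, -8192/3, 0, …
ICs: h(0) = 64, h′(0) = 0.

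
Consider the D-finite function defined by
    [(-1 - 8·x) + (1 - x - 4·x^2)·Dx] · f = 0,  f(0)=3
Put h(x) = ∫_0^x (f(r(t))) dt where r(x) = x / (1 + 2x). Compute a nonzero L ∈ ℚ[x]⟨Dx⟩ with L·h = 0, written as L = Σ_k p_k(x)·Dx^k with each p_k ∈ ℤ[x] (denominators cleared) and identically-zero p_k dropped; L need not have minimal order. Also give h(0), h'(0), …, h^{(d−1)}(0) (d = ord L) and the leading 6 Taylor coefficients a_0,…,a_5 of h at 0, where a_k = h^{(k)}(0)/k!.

f: a_k = 3, 3, 15, 27, 87, 195, …
Substitute x→r, Dx→(1/r')Dx; clear ⇒ L₀.
∫: right-multiply L₀ by Dx.
L = (1 + 10·x)·Dx + (-1 - 5·x - 4·x^2 + 4·x^3)·Dx^2  (order 2).
h: a_k = 0, 3, 3/2, 3, -21/4, 81/5, …
ICs: h(0) = 0, h′(0) = 3.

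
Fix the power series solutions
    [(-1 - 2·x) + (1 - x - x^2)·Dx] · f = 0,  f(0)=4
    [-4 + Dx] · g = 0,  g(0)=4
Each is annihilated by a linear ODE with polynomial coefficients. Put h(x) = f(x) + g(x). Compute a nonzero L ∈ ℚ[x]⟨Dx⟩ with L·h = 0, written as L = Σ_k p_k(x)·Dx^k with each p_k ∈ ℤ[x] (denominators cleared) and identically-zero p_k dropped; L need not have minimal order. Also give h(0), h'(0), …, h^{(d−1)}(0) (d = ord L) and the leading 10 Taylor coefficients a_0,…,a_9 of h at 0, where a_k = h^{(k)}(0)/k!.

f: a_k = 4, 4, 8, 12, 20, 32, 52, 84, 136, 220, …
g: a_k = 4, 16, 32, 128/3, 128/3, 512/15, 1024/45, 4096/315, 2048/315, 8192/2835, …
Weyl lclm of L_f,L_g ⇒ L₀ (ord ≤ 2).
L = (-8·x - 72·x^2 - 32·x^3) + (-12 + 38·x + 22·x^2 - 32·x^3 - 16·x^4)·Dx + (3 - 9·x - x^2 + 10·x^3 + 4·x^4)·Dx^2  (order 2).
h: a_k = 8, 20, 40, 164/3, 188/3, 992/15, 3364/45, 30556/315, 44888/315, 631892/2835, …
ICs: h(0) = 8, h′(0) = 20.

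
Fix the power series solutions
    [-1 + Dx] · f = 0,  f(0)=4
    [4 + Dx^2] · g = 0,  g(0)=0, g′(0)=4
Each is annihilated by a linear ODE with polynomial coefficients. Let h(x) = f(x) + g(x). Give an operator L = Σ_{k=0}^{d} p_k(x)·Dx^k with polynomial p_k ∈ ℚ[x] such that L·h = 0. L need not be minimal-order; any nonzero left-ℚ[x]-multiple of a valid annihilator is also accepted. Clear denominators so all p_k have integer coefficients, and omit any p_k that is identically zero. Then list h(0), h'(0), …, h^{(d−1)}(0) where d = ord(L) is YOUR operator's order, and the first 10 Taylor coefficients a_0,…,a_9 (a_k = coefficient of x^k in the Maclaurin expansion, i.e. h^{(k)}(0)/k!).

L = -4 + 4·Dx - Dx^2 + Dx^3  (order 3).
h: a_k = 4, 8, 2, -2, 1/6, 17/30, 1/180, -1/20, 1/10080, 257/90720, …
ICs: h(0) = 4, h′(0) = 8, h′′(0) = 4.

f: a_k = 4, 4, 2, 2/3, 1/6, 1/30, 1/180, 1/1260, 1/10080, 1/90720, …
g: a_k = 0, 4, 0, -8/3, 0, 8/15, 0, -16/315, 0, 8/2835, …
L₀ := lclm(L_f,L_g); ord L₀ ≤ 1+2.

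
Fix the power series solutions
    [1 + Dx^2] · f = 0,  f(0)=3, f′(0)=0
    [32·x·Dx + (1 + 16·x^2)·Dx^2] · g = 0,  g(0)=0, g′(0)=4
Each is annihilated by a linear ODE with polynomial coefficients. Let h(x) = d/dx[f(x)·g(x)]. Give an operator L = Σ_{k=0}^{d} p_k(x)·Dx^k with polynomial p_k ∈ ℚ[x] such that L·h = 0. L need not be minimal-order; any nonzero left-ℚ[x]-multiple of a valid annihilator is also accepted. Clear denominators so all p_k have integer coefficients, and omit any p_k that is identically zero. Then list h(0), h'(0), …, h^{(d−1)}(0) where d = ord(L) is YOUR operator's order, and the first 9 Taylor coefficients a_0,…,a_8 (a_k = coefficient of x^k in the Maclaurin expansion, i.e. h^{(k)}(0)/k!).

L = (209105 + 6893664·x^2 + 261353216·x^4 + 52248576·x^6 - 2162688·x^8 - 60817408·x^10 + 16777216·x^12) + (108608·x + 9933824·x^3 + 133857280·x^5 + 44564480·x^7 + 20971520·x^9 + 67108864·x^11)·Dx + (210210 + 6980800·x^2 + 263314944·x^4 + 66224128·x^6 + 4063232·x^8 - 54525952·x^10 + 33554432·x^12)·Dx^2 + (108608·x + 9933824·x^3 + 133857280·x^5 + 44564480·x^7 + 20971520·x^9 + 67108864·x^11)·Dx^3 + (1105 + 87136·x^2 + 1961728·x^4 + 13975552·x^6 + 6225920·x^8 + 6291456·x^10 + 16777216·x^12)·Dx^4  (order 4).
h: a_k = 12, 0, -210, 0, 6469/2, 0, -3079271/60, 0, 916452227/1120, …
ICs: h(0) = 12, h′(0) = 0, h′′(0) = -420, h′′′(0) = 0.

f: a_k = 3, 0, -3/2, 0, 1/8, 0, -1/240, 0, 1/13440, …
g: a_k = 0, 4, 0, -64/3, 0, 1024/5, 0, -16384/7, 0, …
h₀=f·g: eliminate ⇒ L₀, order ≤ 2·2.
h=h₀': d/dx-closure on L₀ ⇒ L.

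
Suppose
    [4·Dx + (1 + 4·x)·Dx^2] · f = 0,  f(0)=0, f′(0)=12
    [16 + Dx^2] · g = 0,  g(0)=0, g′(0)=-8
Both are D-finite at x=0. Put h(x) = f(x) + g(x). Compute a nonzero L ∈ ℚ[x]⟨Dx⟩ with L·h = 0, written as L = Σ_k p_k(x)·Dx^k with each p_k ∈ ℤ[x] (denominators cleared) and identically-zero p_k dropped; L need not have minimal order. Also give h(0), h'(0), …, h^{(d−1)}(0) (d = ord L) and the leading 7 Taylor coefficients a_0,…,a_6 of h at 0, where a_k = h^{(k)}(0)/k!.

f: a_k = 0, 12, -24, 64, -192, 3072/5, -2048, …
g: a_k = 0, -8, 0, 64/3, 0, -256/15, 0, …
L₀ := lclm(L_f,L_g); ord L₀ ≤ 2+2.
L = (448 + 512·x + 1024·x^2)·Dx + (48 + 320·x + 768·x^2 + 1024·x^3)·Dx^2 + (28 + 32·x + 64·x^2)·Dx^3 + (3 + 20·x + 48·x^2 + 64·x^3)·Dx^4  (order 4).
h: a_k = 0, 4, -24, 256/3, -192, 1792/3, -2048, …
ICs: h(0) = 0, h′(0) = 4, h′′(0) = -48, h′′′(0) = 512.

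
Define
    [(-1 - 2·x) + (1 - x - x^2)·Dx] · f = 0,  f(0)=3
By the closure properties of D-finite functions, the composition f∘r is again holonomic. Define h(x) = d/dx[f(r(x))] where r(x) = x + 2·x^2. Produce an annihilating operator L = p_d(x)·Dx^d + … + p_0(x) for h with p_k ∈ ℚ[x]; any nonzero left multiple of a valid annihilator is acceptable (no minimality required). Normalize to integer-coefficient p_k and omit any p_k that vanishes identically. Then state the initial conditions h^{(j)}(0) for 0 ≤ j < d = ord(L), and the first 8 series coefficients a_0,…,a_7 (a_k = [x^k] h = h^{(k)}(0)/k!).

f: a_k = 3, 3, 6, 9, 15, 24, 39, 63, …
Change of var in L_f (x↦r) gives L₀.
Derive L from L₀ (diff closure).
L = (8 + 42·x + 126·x^2 + 208·x^3 + 408·x^4 + 480·x^5 + 320·x^6) + (-1 - 5·x - 3·x^2 + 18·x^3 + 80·x^4 + 120·x^5 + 112·x^6 + 64·x^7)·Dx  (order 1).
h: a_k = 3, 24, 99, 372, 1260, 4266, 13797, 43872, …
ICs: h(0) = 3.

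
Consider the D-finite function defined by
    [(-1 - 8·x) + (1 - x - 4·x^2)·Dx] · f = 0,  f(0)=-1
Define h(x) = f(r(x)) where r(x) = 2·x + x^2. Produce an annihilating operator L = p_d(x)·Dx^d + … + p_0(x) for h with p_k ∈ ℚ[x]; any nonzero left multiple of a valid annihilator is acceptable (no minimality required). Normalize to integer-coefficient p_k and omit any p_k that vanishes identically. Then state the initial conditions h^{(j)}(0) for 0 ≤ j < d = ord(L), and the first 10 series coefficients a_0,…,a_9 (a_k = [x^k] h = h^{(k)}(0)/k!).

L = (2 + 34·x + 48·x^2 + 16·x^3) + (-1 + 2·x + 17·x^2 + 16·x^3 + 4·x^4)·Dx  (order 1).
h: a_k = -1, -2, -21, -92, -577, -3062, -17489, -96632, -541877, -3018570, …
ICs: h(0) = -1.

f: a_k = -1, -1, -5, -9, -29, -65, -181, -441, -1165, -2929, …
L₀ from L_f via x↦r, Dx↦r'^{-1}Dx.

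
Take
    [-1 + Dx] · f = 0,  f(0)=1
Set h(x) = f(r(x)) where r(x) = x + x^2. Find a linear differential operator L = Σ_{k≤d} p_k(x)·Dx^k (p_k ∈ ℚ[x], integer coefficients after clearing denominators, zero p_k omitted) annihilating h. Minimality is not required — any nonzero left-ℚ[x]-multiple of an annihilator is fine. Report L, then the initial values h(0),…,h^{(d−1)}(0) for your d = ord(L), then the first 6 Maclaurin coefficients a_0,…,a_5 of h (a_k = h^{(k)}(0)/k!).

L = (-1 - 2·x) + Dx  (order 1).
h: a_k = 1, 1, 3/2, 7/6, 25/24, 27/40, …
ICs: h(0) = 1.

f: a_k = 1, 1, 1/2, 1/6, 1/24, 1/120, …
Change of var in L_f (x↦r) gives L₀.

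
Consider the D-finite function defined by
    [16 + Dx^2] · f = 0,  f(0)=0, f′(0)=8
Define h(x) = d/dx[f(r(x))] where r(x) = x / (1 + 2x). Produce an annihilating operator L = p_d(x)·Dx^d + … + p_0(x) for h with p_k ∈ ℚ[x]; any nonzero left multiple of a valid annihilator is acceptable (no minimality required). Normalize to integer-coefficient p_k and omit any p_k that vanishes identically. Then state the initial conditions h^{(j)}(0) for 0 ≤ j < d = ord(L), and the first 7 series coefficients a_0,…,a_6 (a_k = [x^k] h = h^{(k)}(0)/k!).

f: a_k = 0, 8, 0, -64/3, 0, 256/15, 0, …
Change of var in L_f (x↦r) gives L₀.
Differentiate: ansatz ord ≤ ord L₀ ⇒ L.
L = (40 + 96·x + 96·x^2) + (12 + 72·x + 144·x^2 + 96·x^3)·Dx + (1 + 8·x + 24·x^2 + 32·x^3 + 16·x^4)·Dx^2  (order 2).
h: a_k = 8, -32, 32, 256, -5504/3, 7680, -1131008/45, …
ICs: h(0) = 8, h′(0) = -32.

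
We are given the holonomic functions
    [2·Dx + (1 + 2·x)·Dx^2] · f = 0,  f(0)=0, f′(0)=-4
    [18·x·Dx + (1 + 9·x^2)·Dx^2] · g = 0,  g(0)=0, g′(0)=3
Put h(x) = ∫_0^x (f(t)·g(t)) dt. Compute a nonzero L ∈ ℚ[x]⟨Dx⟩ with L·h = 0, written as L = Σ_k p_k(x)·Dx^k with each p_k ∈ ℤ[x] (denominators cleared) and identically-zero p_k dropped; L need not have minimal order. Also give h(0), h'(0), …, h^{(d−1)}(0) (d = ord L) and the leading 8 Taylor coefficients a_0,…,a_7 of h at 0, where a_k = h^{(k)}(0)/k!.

f: a_k = 0, -4, 4, -16/3, 8, -64/5, 64/3, -256/7, …
g: a_k = 0, 3, 0, -9, 0, 243/5, 0, -2187/7, …
f·g: L₀ = L_f ⊗_s L_g, ord ≤ 2·2.
∫: right-multiply L₀ by Dx.
L = (792 + 3024·x + 22680·x^2 + 102384·x^3 + 174960·x^4 + 151632·x^5 + 104976·x^7)·Dx^2 + (332 + 4752·x + 28908·x^2 + 127008·x^3 + 351216·x^4 + 542376·x^5 + 408240·x^6 + 157464·x^7 + 367416·x^8)·Dx^3 + (44 + 916·x + 6696·x^2 + 27252·x^3 + 85860·x^4 + 193428·x^5 + 279936·x^6 + 224532·x^7 + 157464·x^8 + 209952·x^9)·Dx^4 + (10 + 76·x + 418·x^2 + 1728·x^3 + 5391·x^4 + 12960·x^5 + 24948·x^6 + 34992·x^7 + 29889·x^8 + 26244·x^9 + 26244·x^10)·Dx^5  (order 5).
h: a_k = 0, 0, 0, -4, 3, 4, -2, -132/5, …
ICs: h(0) = 0, h′(0) = 0, h′′(0) = 0, h′′′(0) = -24, h′′′′(0) = 72.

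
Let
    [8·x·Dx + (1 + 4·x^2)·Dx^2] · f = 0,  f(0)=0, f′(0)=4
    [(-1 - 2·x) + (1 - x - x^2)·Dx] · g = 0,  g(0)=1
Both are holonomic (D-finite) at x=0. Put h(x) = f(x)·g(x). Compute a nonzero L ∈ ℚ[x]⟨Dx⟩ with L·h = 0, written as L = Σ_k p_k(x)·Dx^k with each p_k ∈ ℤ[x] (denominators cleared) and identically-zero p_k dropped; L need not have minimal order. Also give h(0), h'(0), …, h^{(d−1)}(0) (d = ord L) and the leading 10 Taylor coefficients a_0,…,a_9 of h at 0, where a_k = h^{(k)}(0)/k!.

L = (2 + 8·x + 24·x^2) + (2 - 4·x + 16·x^2 + 24·x^3)·Dx + (-1 + x - 3·x^2 + 4·x^3 + 4·x^4)·Dx^2  (order 2).
h: a_k = 0, 4, 4, 8/3, 20/3, 332/15, 144/5, 1508/105, 4532/105, 10792/63, …
ICs: h(0) = 0, h′(0) = 4.

f: a_k = 0, 4, 0, -16/3, 0, 64/5, 0, -256/7, 0, 1024/9, …
g: a_k = 1, 1, 2, 3, 5, 8, 13, 21, 34, 55, …
Sym-product of L_f,L_g gives L₀ (≤ ord 2).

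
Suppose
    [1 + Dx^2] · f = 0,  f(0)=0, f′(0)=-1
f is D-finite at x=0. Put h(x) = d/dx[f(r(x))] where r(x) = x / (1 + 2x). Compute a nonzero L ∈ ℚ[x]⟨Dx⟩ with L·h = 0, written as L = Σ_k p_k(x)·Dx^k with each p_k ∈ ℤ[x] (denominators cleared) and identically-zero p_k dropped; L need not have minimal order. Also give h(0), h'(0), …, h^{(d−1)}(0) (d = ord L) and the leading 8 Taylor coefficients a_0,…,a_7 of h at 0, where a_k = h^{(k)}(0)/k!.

L = (25 + 96·x + 96·x^2) + (12 + 72·x + 144·x^2 + 96·x^3)·Dx + (1 + 8·x + 24·x^2 + 32·x^3 + 16·x^4)·Dx^2  (order 2).
h: a_k = -1, 4, -23/2, 28, -1441/24, 225/2, -123479/720, 6599/45, …
ICs: h(0) = -1, h′(0) = 4.

f: a_k = 0, -1, 0, 1/6, 0, -1/120, 0, 1/5040, …
L₀ from L_f via x↦r, Dx↦r'^{-1}Dx.
Differentiate: ansatz ord ≤ ord L₀ ⇒ L.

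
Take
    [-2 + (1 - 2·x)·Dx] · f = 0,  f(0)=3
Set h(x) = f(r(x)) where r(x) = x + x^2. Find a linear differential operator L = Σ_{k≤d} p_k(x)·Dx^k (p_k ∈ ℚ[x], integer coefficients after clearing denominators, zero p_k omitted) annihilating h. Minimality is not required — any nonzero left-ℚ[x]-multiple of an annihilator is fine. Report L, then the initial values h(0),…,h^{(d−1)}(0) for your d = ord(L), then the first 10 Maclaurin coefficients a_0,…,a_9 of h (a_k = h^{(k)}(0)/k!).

f: a_k = 3, 6, 12, 24, 48, 96, 192, 384, 768, 1536, …
L₀ from L_f via x↦r, Dx↦r'^{-1}Dx.
L = (2 + 4·x) + (-1 + 2·x + 2·x^2)·Dx  (order 1).
h: a_k = 3, 6, 18, 48, 132, 360, 984, 2688, 7344, 20064, …
ICs: h(0) = 3.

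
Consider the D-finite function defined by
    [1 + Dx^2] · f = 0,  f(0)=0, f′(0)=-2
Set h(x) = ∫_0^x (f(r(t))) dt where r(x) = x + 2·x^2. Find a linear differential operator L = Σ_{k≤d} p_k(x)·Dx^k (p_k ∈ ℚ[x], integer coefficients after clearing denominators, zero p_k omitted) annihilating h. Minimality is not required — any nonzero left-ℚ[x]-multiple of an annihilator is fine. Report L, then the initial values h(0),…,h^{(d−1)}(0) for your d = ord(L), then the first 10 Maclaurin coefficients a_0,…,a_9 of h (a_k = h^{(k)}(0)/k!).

f: a_k = 0, -2, 0, 1/3, 0, -1/60, 0, 1/2520, 0, -1/181440, …
L₀ from L_f via x↦r, Dx↦r'^{-1}Dx.
h=∫h₀ ⇒ L = L₀·Dx.
L = (1 + 12·x + 48·x^2 + 64·x^3)·Dx - 4·Dx^2 + (1 + 4·x)·Dx^3  (order 3).
h: a_k = 0, 0, -1, -4/3, 1/12, 2/5, 239/360, 5/14, -1679/20160, -239/1620, …
ICs: h(0) = 0, h′(0) = 0, h′′(0) = -2.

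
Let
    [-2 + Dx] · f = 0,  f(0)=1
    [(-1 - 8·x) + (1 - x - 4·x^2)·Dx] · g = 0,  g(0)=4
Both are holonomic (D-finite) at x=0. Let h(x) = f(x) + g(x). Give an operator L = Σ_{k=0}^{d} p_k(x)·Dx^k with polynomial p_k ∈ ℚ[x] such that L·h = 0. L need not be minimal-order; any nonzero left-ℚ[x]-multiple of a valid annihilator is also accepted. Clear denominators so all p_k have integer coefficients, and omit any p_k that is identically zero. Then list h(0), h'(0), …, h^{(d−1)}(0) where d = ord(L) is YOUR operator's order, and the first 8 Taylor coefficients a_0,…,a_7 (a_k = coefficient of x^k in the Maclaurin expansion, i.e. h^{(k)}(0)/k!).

L = (16 + 20·x + 240·x^2 + 128·x^3) + (-6 - 32·x - 124·x^2 + 32·x^3 + 64·x^4)·Dx + (-1 + 11·x + 2·x^2 - 48·x^3 - 32·x^4)·Dx^2  (order 2).
h: a_k = 5, 6, 22, 112/3, 350/3, 3904/15, 32584/45, 555668/315, …
ICs: h(0) = 5, h′(0) = 6.

f: a_k = 1, 2, 2, 4/3, 2/3, 4/15, 4/45, 8/315, …
g: a_k = 4, 4, 20, 36, 116, 260, 724, 1764, …
f+g: L₀ = lclm(L_f,L_g), ord ≤ 1+1.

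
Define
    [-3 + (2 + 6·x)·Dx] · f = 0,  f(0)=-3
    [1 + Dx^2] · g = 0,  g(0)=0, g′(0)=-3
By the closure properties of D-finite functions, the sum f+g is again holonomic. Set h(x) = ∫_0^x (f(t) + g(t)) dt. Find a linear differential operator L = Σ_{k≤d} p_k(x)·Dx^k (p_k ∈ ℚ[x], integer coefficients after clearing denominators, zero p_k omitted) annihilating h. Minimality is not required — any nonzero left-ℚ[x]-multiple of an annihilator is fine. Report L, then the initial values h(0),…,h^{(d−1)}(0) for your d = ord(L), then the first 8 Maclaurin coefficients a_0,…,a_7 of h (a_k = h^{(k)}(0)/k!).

f: a_k = -3, -9/2, 27/8, -81/16, 1215/128, -5103/256, 45927/1024, -216513/2048, …
g: a_k = 0, -3, 0, 1/2, 0, -1/40, 0, 1/1680, …
L₀ := lclm(L_f,L_g); ord L₀ ≤ 1+2.
h=∫₀ˣh₀: take L = L₀·Dx.
L = (-93 - 72·x - 108·x^2)·Dx + (-10 + 18·x + 216·x^2 + 216·x^3)·Dx^2 + (-93 - 72·x - 108·x^2)·Dx^3 + (-10 + 18·x + 216·x^2 + 216·x^3)·Dx^4  (order 4).
h: a_k = 0, -3, -15/4, 9/8, -73/64, 243/128, -25547/7680, 6561/1024, …
ICs: h(0) = 0, h′(0) = -3, h′′(0) = -15/2, h′′′(0) = 27/4.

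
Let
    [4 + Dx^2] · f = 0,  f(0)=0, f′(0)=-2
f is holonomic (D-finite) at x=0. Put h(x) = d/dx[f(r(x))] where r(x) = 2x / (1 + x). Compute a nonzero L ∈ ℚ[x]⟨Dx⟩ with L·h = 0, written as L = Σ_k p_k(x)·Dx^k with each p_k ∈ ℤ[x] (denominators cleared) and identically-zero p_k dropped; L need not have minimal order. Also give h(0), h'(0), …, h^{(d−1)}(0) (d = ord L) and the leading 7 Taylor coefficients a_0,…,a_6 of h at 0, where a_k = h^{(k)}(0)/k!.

f: a_k = 0, -2, 0, 4/3, 0, -4/15, 0, …
L₀ from L_f via x↦r, Dx↦r'^{-1}Dx.
Differentiate: ansatz ord ≤ ord L₀ ⇒ L.
L = (22 + 12·x + 6·x^2) + (6 + 18·x + 18·x^2 + 6·x^3)·Dx + (1 + 4·x + 6·x^2 + 4·x^3 + x^4)·Dx^2  (order 2).
h: a_k = -4, 8, 20, -112, 772/3, -360, 9844/45, …
ICs: h(0) = -4, h′(0) = 8.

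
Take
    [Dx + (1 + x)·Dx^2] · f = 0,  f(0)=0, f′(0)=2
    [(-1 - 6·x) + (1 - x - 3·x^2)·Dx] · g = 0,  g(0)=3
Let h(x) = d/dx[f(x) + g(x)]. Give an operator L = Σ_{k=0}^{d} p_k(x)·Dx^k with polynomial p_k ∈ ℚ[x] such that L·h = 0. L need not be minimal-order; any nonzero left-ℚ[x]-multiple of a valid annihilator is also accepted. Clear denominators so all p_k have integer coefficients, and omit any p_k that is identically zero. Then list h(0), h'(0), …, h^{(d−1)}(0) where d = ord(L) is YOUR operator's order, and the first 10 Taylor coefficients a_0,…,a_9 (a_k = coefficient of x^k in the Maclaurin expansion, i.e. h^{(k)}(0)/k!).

L = (-58 - 350·x - 636·x^2 - 756·x^3 - 324·x^4) + (-40 - 364·x - 976·x^2 - 1632·x^3 - 1530·x^4 - 540·x^5)·Dx + (9 + 31·x + 27·x^2 - 115·x^3 - 345·x^4 - 333·x^5 - 108·x^6)·Dx^2  (order 2).
h: a_k = 5, 22, 65, 226, 602, 1744, 4559, 12190, 31295, 80488, …
ICs: h(0) = 5, h′(0) = 22.

f: a_k = 0, 2, -1, 2/3, -1/2, 2/5, -1/3, 2/7, -1/4, 2/9, …
g: a_k = 3, 3, 12, 21, 57, 120, 291, 651, 1524, 3477, …
Sum ⇒ L₀ = lclm(L_f,L_g) in ℚ(x)⟨Dx⟩.
h=h₀': d/dx-closure on L₀ ⇒ L.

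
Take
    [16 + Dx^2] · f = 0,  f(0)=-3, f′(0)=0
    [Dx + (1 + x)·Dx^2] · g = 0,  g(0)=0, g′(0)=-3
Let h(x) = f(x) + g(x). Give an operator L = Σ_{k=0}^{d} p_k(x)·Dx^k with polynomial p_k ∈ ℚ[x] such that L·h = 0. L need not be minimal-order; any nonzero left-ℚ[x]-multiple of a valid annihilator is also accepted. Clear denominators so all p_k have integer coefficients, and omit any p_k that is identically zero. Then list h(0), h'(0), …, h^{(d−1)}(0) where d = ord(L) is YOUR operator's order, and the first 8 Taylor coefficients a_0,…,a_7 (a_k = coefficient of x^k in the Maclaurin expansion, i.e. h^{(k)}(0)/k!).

f: a_k = -3, 0, 24, 0, -32, 0, 256/15, 0, …
g: a_k = 0, -3, 3/2, -1, 3/4, -3/5, 1/2, -3/7, …
h₀=f+g: left-lcm gives L₀, ord ≤ 4.
L = (176 + 256·x + 128·x^2)·Dx + (144 + 400·x + 384·x^2 + 128·x^3)·Dx^2 + (11 + 16·x + 8·x^2)·Dx^3 + (9 + 25·x + 24·x^2 + 8·x^3)·Dx^4  (order 4).
h: a_k = -3, -3, 51/2, -1, -125/4, -3/5, 527/30, -3/7, …
ICs: h(0) = -3, h′(0) = -3, h′′(0) = 51, h′′′(0) = -6.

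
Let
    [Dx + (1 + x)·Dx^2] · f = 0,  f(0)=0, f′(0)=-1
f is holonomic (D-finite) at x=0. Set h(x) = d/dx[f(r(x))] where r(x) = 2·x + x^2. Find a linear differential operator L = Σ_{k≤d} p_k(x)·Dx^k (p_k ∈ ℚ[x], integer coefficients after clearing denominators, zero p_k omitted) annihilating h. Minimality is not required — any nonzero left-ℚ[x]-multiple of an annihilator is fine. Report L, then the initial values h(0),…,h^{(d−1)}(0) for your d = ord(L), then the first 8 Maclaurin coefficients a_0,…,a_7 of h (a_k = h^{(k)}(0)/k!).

L = 1 + (1 + x)·Dx  (order 1).
h: a_k = -2, 2, -2, 2, -2, 2, -2, 2, …
ICs: h(0) = -2.

f: a_k = 0, -1, 1/2, -1/3, 1/4, -1/5, 1/6, -1/7, …
Change of var in L_f (x↦r) gives L₀.
h=h₀': d/dx-closure on L₀ ⇒ L.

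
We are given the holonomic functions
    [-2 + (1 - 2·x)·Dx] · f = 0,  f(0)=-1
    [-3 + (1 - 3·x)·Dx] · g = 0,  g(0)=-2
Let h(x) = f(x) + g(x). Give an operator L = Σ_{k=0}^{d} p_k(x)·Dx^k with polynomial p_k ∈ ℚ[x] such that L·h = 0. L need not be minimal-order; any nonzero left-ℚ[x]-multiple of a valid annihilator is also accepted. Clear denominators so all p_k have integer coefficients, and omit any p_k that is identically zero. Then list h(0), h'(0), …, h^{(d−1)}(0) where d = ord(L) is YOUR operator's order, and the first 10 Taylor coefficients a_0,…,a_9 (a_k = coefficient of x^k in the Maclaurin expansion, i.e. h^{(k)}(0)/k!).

f: a_k = -1, -2, -4, -8, -16, -32, -64, -128, -256, -512, …
g: a_k = -2, -6, -18, -54, -162, -486, -1458, -4374, -13122, -39366, …
f+g: L₀ = lclm(L_f,L_g), ord ≤ 1+1.
L = -12 + (10 - 24·x)·Dx + (-1 + 5·x - 6·x^2)·Dx^2  (order 2).
h: a_k = -3, -8, -22, -62, -178, -518, -1522, -4502, -13378, -39878, …
ICs: h(0) = -3, h′(0) = -8.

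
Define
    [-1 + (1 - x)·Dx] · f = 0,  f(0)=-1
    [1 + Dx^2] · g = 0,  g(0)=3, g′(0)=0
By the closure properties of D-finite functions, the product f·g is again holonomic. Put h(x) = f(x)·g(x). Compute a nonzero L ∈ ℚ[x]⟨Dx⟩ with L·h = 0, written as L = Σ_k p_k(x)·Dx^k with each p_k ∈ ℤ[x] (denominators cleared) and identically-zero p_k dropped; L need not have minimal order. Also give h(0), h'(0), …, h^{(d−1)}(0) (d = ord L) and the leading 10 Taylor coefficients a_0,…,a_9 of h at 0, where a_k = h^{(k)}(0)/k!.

f: a_k = -1, -1, -1, -1, -1, -1, -1, -1, -1, -1, …
g: a_k = 3, 0, -3/2, 0, 1/8, 0, -1/240, 0, 1/13440, 0, …
h₀=f·g: eliminate ⇒ L₀, order ≤ 1·2.
L = (-1 + x) + 2·Dx + (-1 + x)·Dx^2  (order 2).
h: a_k = -3, -3, -3/2, -3/2, -13/8, -13/8, -389/240, -389/240, -4357/2688, -4357/2688, …
ICs: h(0) = -3, h′(0) = -3.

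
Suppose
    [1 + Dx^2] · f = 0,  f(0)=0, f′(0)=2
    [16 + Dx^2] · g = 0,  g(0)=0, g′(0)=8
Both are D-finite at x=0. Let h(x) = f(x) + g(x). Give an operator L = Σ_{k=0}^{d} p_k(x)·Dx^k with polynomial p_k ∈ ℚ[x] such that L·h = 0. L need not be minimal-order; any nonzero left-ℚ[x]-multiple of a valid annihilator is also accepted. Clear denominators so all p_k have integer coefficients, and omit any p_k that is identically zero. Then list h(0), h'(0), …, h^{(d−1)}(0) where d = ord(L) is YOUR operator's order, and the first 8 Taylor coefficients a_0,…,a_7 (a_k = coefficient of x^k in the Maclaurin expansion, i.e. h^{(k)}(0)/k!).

L = 16 + 17·Dx^2 + Dx^4  (order 4).
h: a_k = 0, 10, 0, -65/3, 0, 205/12, 0, -3277/504, …
ICs: h(0) = 0, h′(0) = 10, h′′(0) = 0, h′′′(0) = -130.

f: a_k = 0, 2, 0, -1/3, 0, 1/60, 0, -1/2520, …
g: a_k = 0, 8, 0, -64/3, 0, 256/15, 0, -2048/315, …
Sum ⇒ L₀ = lclm(L_f,L_g) in ℚ(x)⟨Dx⟩.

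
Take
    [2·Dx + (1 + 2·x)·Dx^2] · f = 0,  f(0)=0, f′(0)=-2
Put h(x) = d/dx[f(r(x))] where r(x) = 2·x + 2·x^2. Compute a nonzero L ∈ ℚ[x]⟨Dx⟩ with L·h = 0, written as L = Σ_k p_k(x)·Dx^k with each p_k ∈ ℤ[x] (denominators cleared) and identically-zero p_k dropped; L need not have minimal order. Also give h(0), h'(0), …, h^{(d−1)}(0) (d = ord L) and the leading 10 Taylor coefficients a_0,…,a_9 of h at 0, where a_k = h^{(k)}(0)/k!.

f: a_k = 0, -2, 2, -8/3, 4, -32/5, 32/3, -128/7, 32, -512/9, …
L₀ from L_f via x↦r, Dx↦r'^{-1}Dx.
h₀' ⇒ L via d/dx closure of L₀.
L = 2 + (1 + 2·x)·Dx  (order 1).
h: a_k = -4, 8, -16, 32, -64, 128, -256, 512, -1024, 2048, …
ICs: h(0) = -4.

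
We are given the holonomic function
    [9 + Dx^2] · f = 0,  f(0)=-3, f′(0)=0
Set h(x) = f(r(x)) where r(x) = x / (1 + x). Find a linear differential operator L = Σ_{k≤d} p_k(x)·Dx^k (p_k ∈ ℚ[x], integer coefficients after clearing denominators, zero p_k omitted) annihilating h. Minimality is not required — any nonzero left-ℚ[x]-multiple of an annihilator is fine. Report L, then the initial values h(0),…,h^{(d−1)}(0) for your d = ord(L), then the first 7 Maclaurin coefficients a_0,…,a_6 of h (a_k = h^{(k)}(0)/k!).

L = 9 + (2 + 6·x + 6·x^2 + 2·x^3)·Dx + (1 + 4·x + 6·x^2 + 4·x^3 + x^4)·Dx^2  (order 2).
h: a_k = -3, 0, 27/2, -27, 243/8, -27/2, -2457/80, …
ICs: h(0) = -3, h′(0) = 0.

f: a_k = -3, 0, 27/2, 0, -81/8, 0, 243/80, …
f∘r: x↦r, Dx↦Dx/r' in L_f ⇒ L₀.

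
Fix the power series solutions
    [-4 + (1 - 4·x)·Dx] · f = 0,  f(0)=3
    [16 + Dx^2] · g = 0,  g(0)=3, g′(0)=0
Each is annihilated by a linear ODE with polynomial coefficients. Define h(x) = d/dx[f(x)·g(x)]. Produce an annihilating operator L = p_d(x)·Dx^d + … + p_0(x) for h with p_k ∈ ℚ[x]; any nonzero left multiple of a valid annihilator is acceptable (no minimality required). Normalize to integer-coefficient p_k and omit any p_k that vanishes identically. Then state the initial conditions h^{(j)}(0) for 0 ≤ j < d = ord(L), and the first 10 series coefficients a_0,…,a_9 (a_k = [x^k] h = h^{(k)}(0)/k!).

f: a_k = 3, 12, 48, 192, 768, 3072, 12288, 49152, 196608, 786432, …
g: a_k = 3, 0, -24, 0, 32, 0, -256/15, 0, 512/105, 0, …
h₀=f·g: eliminate ⇒ L₀, order ≤ 1·2.
Derive L from L₀ (diff closure).
L = (-16 - 128·x + 256·x^2) + (-8 + 32·x)·Dx + (1 - 8·x + 16·x^2)·Dx^2  (order 2).
h: a_k = 36, 144, 864, 4992, 24960, 597504/5, 2788352/5, 17846272/7, 80308224/7, 16061636608/315, …
ICs: h(0) = 36, h′(0) = 144.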